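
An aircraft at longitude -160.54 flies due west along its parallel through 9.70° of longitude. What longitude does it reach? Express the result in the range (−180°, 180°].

-170.24°

Start at -160.54°; shift −9.70° → -170.24°.
-170.24° already lies in (−180°, 180°].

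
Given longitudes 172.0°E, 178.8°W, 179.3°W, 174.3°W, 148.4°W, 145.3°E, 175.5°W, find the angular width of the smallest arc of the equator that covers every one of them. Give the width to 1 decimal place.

Sort the longitudes: -179.3°, -178.8°, -175.5°, -174.3°, -148.4°, +145.3°, +172.0°.
Eastward gaps between consecutive values (wrapping around): 0.5°, 3.3°, 1.2°, 25.9°, 293.7°, 26.7°, 8.7°.
Largest gap = 293.7° ⇒ minimal covering band is its complement: 360° − 293.7° = 66.3°.
Band runs from +145.3° eastward to -148.4°, crossing the antimeridian.

66.3°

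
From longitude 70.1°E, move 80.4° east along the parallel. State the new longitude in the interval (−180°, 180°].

150.5°E

Start at +70.1°; shift +80.4° → +150.5°.
+150.5° already lies in (−180°, 180°].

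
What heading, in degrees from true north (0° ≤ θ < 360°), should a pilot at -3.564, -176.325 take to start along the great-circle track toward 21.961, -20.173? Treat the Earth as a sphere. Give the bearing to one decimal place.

Δλ = -20.173 − -176.325 = 156.152°.
θ = atan2( sin Δλ · cos φ₂ , cos φ₁ · sin φ₂ − sin φ₁ · cos φ₂ · cos Δλ )
  = atan2(0.37497, 0.32052) = 49.477° → normalised to [0°, 360°): 49.477°.

49.5°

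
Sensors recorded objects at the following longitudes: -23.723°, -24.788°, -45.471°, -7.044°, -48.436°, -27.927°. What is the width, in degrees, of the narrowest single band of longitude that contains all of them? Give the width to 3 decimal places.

Sort the longitudes: -48.436°, -45.471°, -27.927°, -24.788°, -23.723°, -7.044°.
Eastward gaps between consecutive values (wrapping around): 2.965°, 17.544°, 3.139°, 1.065°, 16.679°, 318.608°.
Largest gap = 318.608° ⇒ minimal covering band is its complement: 360° − 318.608° = 41.392°.
Band runs from -48.436° eastward to -7.044°.

41.392°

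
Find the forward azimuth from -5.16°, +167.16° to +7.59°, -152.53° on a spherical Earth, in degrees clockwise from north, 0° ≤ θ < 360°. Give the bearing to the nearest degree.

Δλ = -152.53 − 167.16 = -319.69°; wrapped into (−180°, 180°]: 40.31°.
θ = atan2( sin Δλ · cos φ₂ , cos φ₁ · sin φ₂ − sin φ₁ · cos φ₂ · cos Δλ )
  = atan2(0.64125, 0.19953) = 72.716° → normalised to [0°, 360°): 72.716°.

73°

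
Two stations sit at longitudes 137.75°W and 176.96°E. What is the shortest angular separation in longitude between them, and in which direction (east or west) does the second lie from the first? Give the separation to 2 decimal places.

Raw difference: 176.96 − -137.75 = 314.71°.
Normalise into (−180°, 180°]: 314.71° − 360° = -45.29°.
Negative ⇒ the second point lies to the west; separation 45.29°.

45.29° west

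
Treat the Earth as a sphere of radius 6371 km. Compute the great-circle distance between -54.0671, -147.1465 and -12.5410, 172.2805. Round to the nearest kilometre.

Δλ = 172.2805 − -147.1465 = 319.4270°; wrapped into (−180°, 180°]: -40.5730°.
Δφ = -12.5410 − -54.0671 = 41.5261°.
a = sin²(Δφ/2) + cos φ₁ · cos φ₂ · sin²(Δλ/2) = 0.194534.
c = 2·atan2(√a, √(1−a)) = 0.91356 rad → d = 6371·c ≈ 5820.29 km.

5820 km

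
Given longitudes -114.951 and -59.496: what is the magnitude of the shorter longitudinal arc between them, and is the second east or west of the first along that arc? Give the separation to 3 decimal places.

Raw difference: -59.496 − -114.951 = 55.455°.
Normalise into (−180°, 180°]: 55.455° stays 55.455°.
Positive ⇒ the second point lies to the east; separation 55.455°.

55.455° east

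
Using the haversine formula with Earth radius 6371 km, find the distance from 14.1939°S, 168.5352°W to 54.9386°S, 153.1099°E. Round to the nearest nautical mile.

Δλ = 153.1099 − -168.5352 = 321.6451°; wrapped into (−180°, 180°]: -38.3549°.
Δφ = -54.9386 − -14.1939 = -40.7447°.
a = sin²(Δφ/2) + cos φ₁ · cos φ₂ · sin²(Δλ/2) = 0.181284.
c = 2·atan2(√a, √(1−a)) = 0.87963 rad → d = 6371·c ≈ 5604.15 km ≈ 3026.00 nmi.

3026 nmi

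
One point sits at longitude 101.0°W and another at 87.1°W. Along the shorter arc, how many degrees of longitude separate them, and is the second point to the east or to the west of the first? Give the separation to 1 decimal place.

Raw difference: -87.1 − -101.0 = 13.9°.
Normalise into (−180°, 180°]: 13.9° stays 13.9°.
Positive ⇒ the second point lies to the east; separation 13.9°.

13.9° east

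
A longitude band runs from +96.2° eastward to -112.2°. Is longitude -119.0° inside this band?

Yes

Band width going east from +96.2° to -112.2°: ((-112.2 − 96.2) mod 360) = 151.6°.
Offset of -119.0° east of the west edge: ((-119.0 − 96.2) mod 360) = 144.8°.
144.8° ≤ 151.6° ⇒ inside.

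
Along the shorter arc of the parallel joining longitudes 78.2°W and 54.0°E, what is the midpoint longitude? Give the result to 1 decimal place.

Signed shortest Δλ from -78.2° to +54.0° is +132.2°.
Midpoint longitude = -78.2° + (+132.2°)/2 = -78.2° + 66.1° = -12.1°.

12.1°W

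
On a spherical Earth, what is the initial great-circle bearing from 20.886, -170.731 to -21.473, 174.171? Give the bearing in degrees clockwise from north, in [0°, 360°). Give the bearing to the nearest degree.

200°

Δλ = 174.171 − -170.731 = 344.902°; wrapped into (−180°, 180°]: -15.098°.
θ = atan2( sin Δλ · cos φ₂ , cos φ₁ · sin φ₂ − sin φ₁ · cos φ₂ · cos Δλ )
  = atan2(-0.24239, -0.66232) = -159.899° → normalised to [0°, 360°): 200.101°.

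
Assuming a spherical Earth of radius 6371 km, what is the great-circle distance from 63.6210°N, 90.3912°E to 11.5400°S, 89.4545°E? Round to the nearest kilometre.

Δλ = 89.4545 − 90.3912 = -0.9367°.
Δφ = -11.5400 − 63.6210 = -75.1610°.
a = sin²(Δφ/2) + cos φ₁ · cos φ₂ · sin²(Δλ/2) = 0.371977.
c = 2·atan2(√a, √(1−a)) = 1.31187 rad → d = 6371·c ≈ 8357.91 km.

8358 km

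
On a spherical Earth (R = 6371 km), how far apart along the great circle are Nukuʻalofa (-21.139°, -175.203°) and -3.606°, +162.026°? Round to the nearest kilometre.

3140 km

Δλ = 162.026 − -175.203 = 337.229°; wrapped into (−180°, 180°]: -22.771°.
Δφ = -3.606 − -21.139 = 17.533°.
a = sin²(Δφ/2) + cos φ₁ · cos φ₂ · sin²(Δλ/2) = 0.059504.
c = 2·atan2(√a, √(1−a)) = 0.49284 rad → d = 6371·c ≈ 3139.90 km.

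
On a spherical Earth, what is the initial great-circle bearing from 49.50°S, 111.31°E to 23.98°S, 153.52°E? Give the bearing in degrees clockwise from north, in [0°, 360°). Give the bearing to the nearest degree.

Δλ = 153.52 − 111.31 = 42.21°.
θ = atan2( sin Δλ · cos φ₂ , cos φ₁ · sin φ₂ − sin φ₁ · cos φ₂ · cos Δλ )
  = atan2(0.61386, 0.25066) = 67.788° → normalised to [0°, 360°): 67.788°.

68°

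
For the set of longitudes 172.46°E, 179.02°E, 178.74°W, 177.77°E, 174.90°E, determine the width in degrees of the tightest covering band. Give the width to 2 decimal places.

8.80°

Sort the longitudes: -178.74°, +172.46°, +174.90°, +177.77°, +179.02°.
Eastward gaps between consecutive values (wrapping around): 351.20°, 2.44°, 2.87°, 1.25°, 2.24°.
Largest gap = 351.20° ⇒ minimal covering band is its complement: 360° − 351.20° = 8.80°.
Band runs from +172.46° eastward to -178.74°, crossing the antimeridian.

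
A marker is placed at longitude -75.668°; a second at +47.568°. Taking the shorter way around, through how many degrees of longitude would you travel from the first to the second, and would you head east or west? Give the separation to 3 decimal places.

123.236° east

Raw difference: 47.568 − -75.668 = 123.236°.
Normalise into (−180°, 180°]: 123.236° stays 123.236°.
Positive ⇒ the second point lies to the east; separation 123.236°.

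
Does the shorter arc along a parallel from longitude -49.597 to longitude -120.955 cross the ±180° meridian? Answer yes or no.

No

Signed shortest Δλ = ((-120.955 − -49.597 + 180) mod 360) − 180 = -71.358°.
Going west by 71.358° from -49.597° reaches -120.955° without touching 180°.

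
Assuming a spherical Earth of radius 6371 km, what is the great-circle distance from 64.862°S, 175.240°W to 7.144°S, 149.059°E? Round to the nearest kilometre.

Δλ = 149.059 − -175.240 = 324.299°; wrapped into (−180°, 180°]: -35.701°.
Δφ = -7.144 − -64.862 = 57.718°.
a = sin²(Δφ/2) + cos φ₁ · cos φ₂ · sin²(Δλ/2) = 0.272562.
c = 2·atan2(√a, √(1−a)) = 1.09856 rad → d = 6371·c ≈ 6998.95 km.

6999 km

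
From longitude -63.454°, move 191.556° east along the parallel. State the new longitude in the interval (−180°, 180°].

Start at -63.454°; shift +191.556° → +128.102°.
+128.102° already lies in (−180°, 180°].

+128.102°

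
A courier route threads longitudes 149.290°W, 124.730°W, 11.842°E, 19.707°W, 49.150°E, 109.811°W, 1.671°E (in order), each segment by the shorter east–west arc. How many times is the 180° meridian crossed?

Leg 1: -149.290° → -124.730°, shortest Δλ = 24.56° (east) — does not cross 180°.
Leg 2: -124.730° → +11.842°, shortest Δλ = 136.572° (east) — does not cross 180°.
Leg 3: +11.842° → -19.707°, shortest Δλ = -31.549° (west) — does not cross 180°.
Leg 4: -19.707° → +49.150°, shortest Δλ = 68.857° (east) — does not cross 180°.
Leg 5: +49.150° → -109.811°, shortest Δλ = -158.961° (west) — does not cross 180°.
Leg 6: -109.811° → +1.671°, shortest Δλ = 111.482° (east) — does not cross 180°.
Total crossings: 0.

0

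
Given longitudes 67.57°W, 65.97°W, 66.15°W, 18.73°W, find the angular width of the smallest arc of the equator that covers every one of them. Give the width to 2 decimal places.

Sort the longitudes: -67.57°, -66.15°, -65.97°, -18.73°.
Eastward gaps between consecutive values (wrapping around): 1.42°, 0.18°, 47.24°, 311.16°.
Largest gap = 311.16° ⇒ minimal covering band is its complement: 360° − 311.16° = 48.84°.
Band runs from -67.57° eastward to -18.73°.

48.84°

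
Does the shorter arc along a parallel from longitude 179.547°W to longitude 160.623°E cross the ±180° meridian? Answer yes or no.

Naïve |160.623 − -179.547| = 340.17° > 180°, so the shorter arc goes the other way round — across 180°.
Signed shortest Δλ = ((160.623 − -179.547 + 180) mod 360) − 180 = -19.83°.
Going west by 19.83° from -179.547° passes through 180° before reaching +160.623°.

Yes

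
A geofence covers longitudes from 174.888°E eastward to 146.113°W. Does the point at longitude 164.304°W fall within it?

Band width going east from +174.888° to -146.113°: ((-146.113 − 174.888) mod 360) = 38.999°.
Offset of -164.304° east of the west edge: ((-164.304 − 174.888) mod 360) = 20.808°.
20.808° ≤ 38.999° ⇒ inside.

Yes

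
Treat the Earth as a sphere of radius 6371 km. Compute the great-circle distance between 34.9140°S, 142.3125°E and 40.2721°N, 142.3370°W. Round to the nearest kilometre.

Δλ = -142.3370 − 142.3125 = -284.6495°; wrapped into (−180°, 180°]: 75.3505°.
Δφ = 40.2721 − -34.9140 = 75.1861°.
a = sin²(Δφ/2) + cos φ₁ · cos φ₂ · sin²(Δλ/2) = 0.605872.
c = 2·atan2(√a, √(1−a)) = 1.78415 rad → d = 6371·c ≈ 11366.85 km.

11367 km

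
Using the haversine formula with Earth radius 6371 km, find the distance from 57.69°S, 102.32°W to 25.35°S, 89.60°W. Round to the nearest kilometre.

3735 km

Δλ = -89.60 − -102.32 = 12.72°.
Δφ = -25.35 − -57.69 = 32.34°.
a = sin²(Δφ/2) + cos φ₁ · cos φ₂ · sin²(Δλ/2) = 0.083483.
c = 2·atan2(√a, √(1−a)) = 0.58623 rad → d = 6371·c ≈ 3734.85 km.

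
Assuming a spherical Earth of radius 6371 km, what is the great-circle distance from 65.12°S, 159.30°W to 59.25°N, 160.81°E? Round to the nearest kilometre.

14224 km

Δλ = 160.81 − -159.30 = 320.11°; wrapped into (−180°, 180°]: -39.89°.
Δφ = 59.25 − -65.12 = 124.37°.
a = sin²(Δφ/2) + cos φ₁ · cos φ₂ · sin²(Δλ/2) = 0.807298.
c = 2·atan2(√a, √(1−a)) = 2.23267 rad → d = 6371·c ≈ 14224.34 km.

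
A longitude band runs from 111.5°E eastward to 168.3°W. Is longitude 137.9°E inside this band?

Yes

Band width going east from +111.5° to -168.3°: ((-168.3 − 111.5) mod 360) = 80.2°.
Offset of +137.9° east of the west edge: ((137.9 − 111.5) mod 360) = 26.4°.
26.4° ≤ 80.2° ⇒ inside.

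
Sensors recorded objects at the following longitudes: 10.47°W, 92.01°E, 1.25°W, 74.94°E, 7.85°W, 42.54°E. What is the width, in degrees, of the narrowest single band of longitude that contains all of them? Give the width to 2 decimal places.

Sort the longitudes: -10.47°, -7.85°, -1.25°, +42.54°, +74.94°, +92.01°.
Eastward gaps between consecutive values (wrapping around): 2.62°, 6.60°, 43.79°, 32.40°, 17.07°, 257.52°.
Largest gap = 257.52° ⇒ minimal covering band is its complement: 360° − 257.52° = 102.48°.
Band runs from -10.47° eastward to +92.01°.

102.48°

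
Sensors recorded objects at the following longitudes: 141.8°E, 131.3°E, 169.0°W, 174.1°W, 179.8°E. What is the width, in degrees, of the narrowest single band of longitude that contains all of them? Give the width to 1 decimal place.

59.7°

Sort the longitudes: -174.1°, -169.0°, +131.3°, +141.8°, +179.8°.
Eastward gaps between consecutive values (wrapping around): 5.1°, 300.3°, 10.5°, 38.0°, 6.1°.
Largest gap = 300.3° ⇒ minimal covering band is its complement: 360° − 300.3° = 59.7°.
Band runs from +131.3° eastward to -169.0°, crossing the antimeridian.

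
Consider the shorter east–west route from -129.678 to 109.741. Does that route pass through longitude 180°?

Naïve |109.741 − -129.678| = 239.419° > 180°, so the shorter arc goes the other way round — across 180°.
Signed shortest Δλ = ((109.741 − -129.678 + 180) mod 360) − 180 = -120.581°.
Going west by 120.581° from -129.678° passes through 180° before reaching +109.741°.

Yes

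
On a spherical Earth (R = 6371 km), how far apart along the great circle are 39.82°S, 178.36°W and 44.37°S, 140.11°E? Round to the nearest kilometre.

3426 km

Δλ = 140.11 − -178.36 = 318.47°; wrapped into (−180°, 180°]: -41.53°.
Δφ = -44.37 − -39.82 = -4.55°.
a = sin²(Δφ/2) + cos φ₁ · cos φ₂ · sin²(Δλ/2) = 0.070588.
c = 2·atan2(√a, √(1−a)) = 0.53783 rad → d = 6371·c ≈ 3426.48 km.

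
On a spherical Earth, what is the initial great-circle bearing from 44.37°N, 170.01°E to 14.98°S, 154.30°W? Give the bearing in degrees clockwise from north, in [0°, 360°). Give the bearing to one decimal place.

Δλ = -154.30 − 170.01 = -324.31°; wrapped into (−180°, 180°]: 35.69°.
θ = atan2( sin Δλ · cos φ₂ , cos φ₁ · sin φ₂ − sin φ₁ · cos φ₂ · cos Δλ )
  = atan2(0.56357, -0.73342) = 142.461° → normalised to [0°, 360°): 142.461°.

142.5°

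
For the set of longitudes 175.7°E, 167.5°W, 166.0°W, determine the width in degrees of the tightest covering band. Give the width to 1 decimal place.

18.3°

Sort the longitudes: -167.5°, -166.0°, +175.7°.
Eastward gaps between consecutive values (wrapping around): 1.5°, 341.7°, 16.8°.
Largest gap = 341.7° ⇒ minimal covering band is its complement: 360° − 341.7° = 18.3°.
Band runs from +175.7° eastward to -166.0°, crossing the antimeridian.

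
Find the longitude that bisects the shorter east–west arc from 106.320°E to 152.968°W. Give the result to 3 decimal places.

156.676°E

Signed shortest Δλ from +106.320° to -152.968° is +100.712°.
Midpoint longitude = +106.320° + (+100.712°)/2 = +106.320° + 50.356° = +156.676°.
(The naïve average (+106.320 + -152.968)/2 = -23.324° is on the wrong side of the globe.)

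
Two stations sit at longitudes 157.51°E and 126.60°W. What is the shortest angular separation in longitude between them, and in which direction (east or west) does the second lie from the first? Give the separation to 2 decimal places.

75.89° east

Raw difference: -126.60 − 157.51 = -284.11°.
Normalise into (−180°, 180°]: -284.11° + 360° = 75.89°.
Positive ⇒ the second point lies to the east; separation 75.89°.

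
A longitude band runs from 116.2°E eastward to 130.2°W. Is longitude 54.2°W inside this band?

No

Band width going east from +116.2° to -130.2°: ((-130.2 − 116.2) mod 360) = 113.6°.
Offset of -54.2° east of the west edge: ((-54.2 − 116.2) mod 360) = 189.6°.
189.6° > 113.6° ⇒ outside.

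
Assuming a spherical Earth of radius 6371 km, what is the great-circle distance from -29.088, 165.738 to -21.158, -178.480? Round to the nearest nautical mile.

Δλ = -178.480 − 165.738 = -344.218°; wrapped into (−180°, 180°]: 15.782°.
Δφ = -21.158 − -29.088 = 7.930°.
a = sin²(Δφ/2) + cos φ₁ · cos φ₂ · sin²(Δλ/2) = 0.020142.
c = 2·atan2(√a, √(1−a)) = 0.28481 rad → d = 6371·c ≈ 1814.50 km ≈ 979.75 nmi.

980 nmi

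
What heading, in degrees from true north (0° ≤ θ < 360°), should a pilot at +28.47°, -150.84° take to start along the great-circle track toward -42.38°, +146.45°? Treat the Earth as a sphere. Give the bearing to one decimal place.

221.0°

Δλ = 146.45 − -150.84 = 297.29°; wrapped into (−180°, 180°]: -62.71°.
θ = atan2( sin Δλ · cos φ₂ , cos φ₁ · sin φ₂ − sin φ₁ · cos φ₂ · cos Δλ )
  = atan2(-0.65647, -0.75398) = -138.955° → normalised to [0°, 360°): 221.045°.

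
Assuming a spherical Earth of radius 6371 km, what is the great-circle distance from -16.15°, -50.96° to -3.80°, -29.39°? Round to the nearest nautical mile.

Δλ = -29.39 − -50.96 = 21.57°.
Δφ = -3.80 − -16.15 = 12.35°.
a = sin²(Δφ/2) + cos φ₁ · cos φ₂ · sin²(Δλ/2) = 0.045130.
c = 2·atan2(√a, √(1−a)) = 0.42814 rad → d = 6371·c ≈ 2727.67 km ≈ 1472.83 nmi.

1473 nmi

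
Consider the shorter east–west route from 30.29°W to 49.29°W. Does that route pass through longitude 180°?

No

Signed shortest Δλ = ((-49.29 − -30.29 + 180) mod 360) − 180 = -19.0°.
Going west by 19.0° from -30.29° reaches -49.29° without touching 180°.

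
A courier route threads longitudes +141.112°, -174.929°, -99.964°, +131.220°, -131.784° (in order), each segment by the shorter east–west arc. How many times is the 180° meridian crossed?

Leg 1: +141.112° → -174.929°, shortest Δλ = 43.959° (east) — crosses 180°.
Leg 2: -174.929° → -99.964°, shortest Δλ = 74.965° (east) — does not cross 180°.
Leg 3: -99.964° → +131.220°, shortest Δλ = -128.816° (west) — crosses 180°.
Leg 4: +131.220° → -131.784°, shortest Δλ = 96.996° (east) — crosses 180°.
Total crossings: 3.

3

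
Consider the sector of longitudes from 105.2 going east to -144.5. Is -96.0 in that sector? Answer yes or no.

No

Band width going east from +105.2° to -144.5°: ((-144.5 − 105.2) mod 360) = 110.3°.
Offset of -96.0° east of the west edge: ((-96.0 − 105.2) mod 360) = 158.8°.
158.8° > 110.3° ⇒ outside.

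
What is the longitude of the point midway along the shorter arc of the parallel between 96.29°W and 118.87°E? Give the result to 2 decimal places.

Signed shortest Δλ from -96.29° to +118.87° is -144.84°.
Midpoint longitude = -96.29° + (-144.84°)/2 = -96.29° − 72.42° = -168.71°.
(The naïve average (-96.29 + +118.87)/2 = 11.29° is on the wrong side of the globe.)

168.71°W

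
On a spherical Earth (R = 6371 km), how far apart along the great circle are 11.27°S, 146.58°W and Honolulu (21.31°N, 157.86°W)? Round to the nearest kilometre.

3826 km

Δλ = -157.86 − -146.58 = -11.28°.
Δφ = 21.31 − -11.27 = 32.58°.
a = sin²(Δφ/2) + cos φ₁ · cos φ₂ · sin²(Δλ/2) = 0.087504.
c = 2·atan2(√a, √(1−a)) = 0.60061 rad → d = 6371·c ≈ 3826.48 km.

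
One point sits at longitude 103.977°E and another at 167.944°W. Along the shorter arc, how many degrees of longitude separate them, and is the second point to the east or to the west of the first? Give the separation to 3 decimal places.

Raw difference: -167.944 − 103.977 = -271.921°.
Normalise into (−180°, 180°]: -271.921° + 360° = 88.079°.
Positive ⇒ the second point lies to the east; separation 88.079°.

88.079° east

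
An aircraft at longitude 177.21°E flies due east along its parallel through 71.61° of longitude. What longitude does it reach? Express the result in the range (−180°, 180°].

Start at +177.21°; shift +71.61° → +248.82°.
+248.82° lies outside (−180°, 180°]; subtract 360° → -111.18°.

111.18°W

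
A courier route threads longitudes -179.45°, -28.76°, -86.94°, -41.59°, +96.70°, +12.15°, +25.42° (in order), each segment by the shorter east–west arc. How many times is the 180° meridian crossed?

Leg 1: -179.45° → -28.76°, shortest Δλ = 150.69° (east) — does not cross 180°.
Leg 2: -28.76° → -86.94°, shortest Δλ = -58.18° (west) — does not cross 180°.
Leg 3: -86.94° → -41.59°, shortest Δλ = 45.35° (east) — does not cross 180°.
Leg 4: -41.59° → +96.70°, shortest Δλ = 138.29° (east) — does not cross 180°.
Leg 5: +96.70° → +12.15°, shortest Δλ = -84.55° (west) — does not cross 180°.
Leg 6: +12.15° → +25.42°, shortest Δλ = 13.27° (east) — does not cross 180°.
Total crossings: 0.

0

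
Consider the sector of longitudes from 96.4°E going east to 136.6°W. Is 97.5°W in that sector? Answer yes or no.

Band width going east from +96.4° to -136.6°: ((-136.6 − 96.4) mod 360) = 127.0°.
Offset of -97.5° east of the west edge: ((-97.5 − 96.4) mod 360) = 166.1°.
166.1° > 127.0° ⇒ outside.

No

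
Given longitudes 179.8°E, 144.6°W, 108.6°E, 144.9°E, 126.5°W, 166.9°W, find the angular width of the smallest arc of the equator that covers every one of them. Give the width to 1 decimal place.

Sort the longitudes: -166.9°, -144.6°, -126.5°, +108.6°, +144.9°, +179.8°.
Eastward gaps between consecutive values (wrapping around): 22.3°, 18.1°, 235.1°, 36.3°, 34.9°, 13.3°.
Largest gap = 235.1° ⇒ minimal covering band is its complement: 360° − 235.1° = 124.9°.
Band runs from +108.6° eastward to -126.5°, crossing the antimeridian.

124.9°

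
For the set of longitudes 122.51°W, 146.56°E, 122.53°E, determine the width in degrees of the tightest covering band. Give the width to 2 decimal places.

114.96°

Sort the longitudes: -122.51°, +122.53°, +146.56°.
Eastward gaps between consecutive values (wrapping around): 245.04°, 24.03°, 90.93°.
Largest gap = 245.04° ⇒ minimal covering band is its complement: 360° − 245.04° = 114.96°.
Band runs from +122.53° eastward to -122.51°, crossing the antimeridian.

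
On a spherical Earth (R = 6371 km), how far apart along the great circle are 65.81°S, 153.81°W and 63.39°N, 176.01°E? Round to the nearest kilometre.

14574 km

Δλ = 176.01 − -153.81 = 329.82°; wrapped into (−180°, 180°]: -30.18°.
Δφ = 63.39 − -65.81 = 129.20°.
a = sin²(Δφ/2) + cos φ₁ · cos φ₂ · sin²(Δλ/2) = 0.828454.
c = 2·atan2(√a, √(1−a)) = 2.28751 rad → d = 6371·c ≈ 14573.71 km.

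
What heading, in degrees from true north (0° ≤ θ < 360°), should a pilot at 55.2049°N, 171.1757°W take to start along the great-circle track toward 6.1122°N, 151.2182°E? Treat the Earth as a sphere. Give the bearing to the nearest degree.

Δλ = 151.2182 − -171.1757 = 322.3939°; wrapped into (−180°, 180°]: -37.6061°.
θ = atan2( sin Δλ · cos φ₂ , cos φ₁ · sin φ₂ − sin φ₁ · cos φ₂ · cos Δλ )
  = atan2(-0.60676, -0.58612) = -134.008° → normalised to [0°, 360°): 225.992°.

226°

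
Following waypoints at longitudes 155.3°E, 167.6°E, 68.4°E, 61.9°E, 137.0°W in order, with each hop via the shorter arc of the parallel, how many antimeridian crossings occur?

1

Leg 1: +155.3° → +167.6°, shortest Δλ = 12.3° (east) — does not cross 180°.
Leg 2: +167.6° → +68.4°, shortest Δλ = -99.2° (west) — does not cross 180°.
Leg 3: +68.4° → +61.9°, shortest Δλ = -6.5° (west) — does not cross 180°.
Leg 4: +61.9° → -137.0°, shortest Δλ = 161.1° (east) — crosses 180°.
Total crossings: 1.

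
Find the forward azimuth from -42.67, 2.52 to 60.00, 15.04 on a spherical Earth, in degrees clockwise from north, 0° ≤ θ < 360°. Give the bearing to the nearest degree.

Δλ = 15.04 − 2.52 = 12.52°.
θ = atan2( sin Δλ · cos φ₂ , cos φ₁ · sin φ₂ − sin φ₁ · cos φ₂ · cos Δλ )
  = atan2(0.10839, 0.96759) = 6.392° → normalised to [0°, 360°): 6.392°.

6°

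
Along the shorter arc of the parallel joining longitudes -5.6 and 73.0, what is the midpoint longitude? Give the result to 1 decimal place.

Signed shortest Δλ from -5.6° to +73.0° is +78.6°.
Midpoint longitude = -5.6° + (+78.6°)/2 = -5.6° + 39.3° = +33.7°.

+33.7°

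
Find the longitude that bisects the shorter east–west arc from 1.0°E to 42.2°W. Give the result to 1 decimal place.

20.6°W

Signed shortest Δλ from +1.0° to -42.2° is -43.2°.
Midpoint longitude = +1.0° + (-43.2°)/2 = +1.0° − 21.6° = -20.6°.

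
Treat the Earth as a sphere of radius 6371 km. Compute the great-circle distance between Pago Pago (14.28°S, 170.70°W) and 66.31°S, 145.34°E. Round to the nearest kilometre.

6626 km

Δλ = 145.34 − -170.70 = 316.04°; wrapped into (−180°, 180°]: -43.96°.
Δφ = -66.31 − -14.28 = -52.03°.
a = sin²(Δφ/2) + cos φ₁ · cos φ₂ · sin²(Δλ/2) = 0.246922.
c = 2·atan2(√a, √(1−a)) = 1.04007 rad → d = 6371·c ≈ 6626.32 km.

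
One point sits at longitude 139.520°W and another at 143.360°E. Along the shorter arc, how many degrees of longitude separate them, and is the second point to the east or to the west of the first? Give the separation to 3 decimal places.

77.120° west

Raw difference: 143.360 − -139.520 = 282.88°.
Normalise into (−180°, 180°]: 282.88° − 360° = -77.12°.
Negative ⇒ the second point lies to the west; separation 77.120°.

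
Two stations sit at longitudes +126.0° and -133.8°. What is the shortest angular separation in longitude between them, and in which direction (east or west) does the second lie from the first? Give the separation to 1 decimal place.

100.2° east

Raw difference: -133.8 − 126.0 = -259.8°.
Normalise into (−180°, 180°]: -259.8° + 360° = 100.2°.
Positive ⇒ the second point lies to the east; separation 100.2°.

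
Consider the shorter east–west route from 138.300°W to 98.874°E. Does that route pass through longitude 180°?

Naïve |98.874 − -138.300| = 237.174° > 180°, so the shorter arc goes the other way round — across 180°.
Signed shortest Δλ = ((98.874 − -138.300 + 180) mod 360) − 180 = -122.826°.
Going west by 122.826° from -138.300° passes through 180° before reaching +98.874°.

Yes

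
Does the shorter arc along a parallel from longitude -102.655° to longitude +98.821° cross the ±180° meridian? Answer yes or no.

Yes

Naïve |98.821 − -102.655| = 201.476° > 180°, so the shorter arc goes the other way round — across 180°.
Signed shortest Δλ = ((98.821 − -102.655 + 180) mod 360) − 180 = -158.524°.
Going west by 158.524° from -102.655° passes through 180° before reaching +98.821°.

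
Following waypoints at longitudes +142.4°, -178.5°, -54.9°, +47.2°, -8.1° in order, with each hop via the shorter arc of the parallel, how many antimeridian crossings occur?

Leg 1: +142.4° → -178.5°, shortest Δλ = 39.1° (east) — crosses 180°.
Leg 2: -178.5° → -54.9°, shortest Δλ = 123.6° (east) — does not cross 180°.
Leg 3: -54.9° → +47.2°, shortest Δλ = 102.1° (east) — does not cross 180°.
Leg 4: +47.2° → -8.1°, shortest Δλ = -55.3° (west) — does not cross 180°.
Total crossings: 1.

1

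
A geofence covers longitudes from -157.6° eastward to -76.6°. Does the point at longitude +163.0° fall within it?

No

Band width going east from -157.6° to -76.6°: ((-76.6 − -157.6) mod 360) = 81.0°.
Offset of +163.0° east of the west edge: ((163.0 − -157.6) mod 360) = 320.6°.
320.6° > 81.0° ⇒ outside.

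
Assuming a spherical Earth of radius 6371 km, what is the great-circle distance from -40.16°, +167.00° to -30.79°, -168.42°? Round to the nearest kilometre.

Δλ = -168.42 − 167.00 = -335.42°; wrapped into (−180°, 180°]: 24.58°.
Δφ = -30.79 − -40.16 = 9.37°.
a = sin²(Δφ/2) + cos φ₁ · cos φ₂ · sin²(Δλ/2) = 0.036418.
c = 2·atan2(√a, √(1−a)) = 0.38403 rad → d = 6371·c ≈ 2446.62 km.

2447 km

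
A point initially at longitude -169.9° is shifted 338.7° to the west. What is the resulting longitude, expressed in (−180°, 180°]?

-148.6°

Start at -169.9°; shift −338.7° → -508.6°.
-508.6° lies outside (−180°, 180°]; add 360° → -148.6°.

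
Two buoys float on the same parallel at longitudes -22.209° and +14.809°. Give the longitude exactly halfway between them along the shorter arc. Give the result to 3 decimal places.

Signed shortest Δλ from -22.209° to +14.809° is +37.018°.
Midpoint longitude = -22.209° + (+37.018°)/2 = -22.209° + 18.509° = -3.700°.

-3.700°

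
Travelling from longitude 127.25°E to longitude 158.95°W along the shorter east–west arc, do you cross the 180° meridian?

Yes

Naïve |-158.95 − 127.25| = 286.2° > 180°, so the shorter arc goes the other way round — across 180°.
Signed shortest Δλ = ((-158.95 − 127.25 + 180) mod 360) − 180 = 73.8°.
Going east by 73.8° from +127.25° passes through 180° before reaching -158.95°.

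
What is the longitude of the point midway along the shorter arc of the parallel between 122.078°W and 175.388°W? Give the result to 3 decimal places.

148.733°W

Signed shortest Δλ from -122.078° to -175.388° is -53.310°.
Midpoint longitude = -122.078° + (-53.310°)/2 = -122.078° − 26.655° = -148.733°.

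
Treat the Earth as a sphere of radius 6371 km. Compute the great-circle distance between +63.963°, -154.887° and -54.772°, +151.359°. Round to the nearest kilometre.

Δλ = 151.359 − -154.887 = 306.246°; wrapped into (−180°, 180°]: -53.754°.
Δφ = -54.772 − 63.963 = -118.735°.
a = sin²(Δφ/2) + cos φ₁ · cos φ₂ · sin²(Δλ/2) = 0.792127.
c = 2·atan2(√a, √(1−a)) = 2.19476 rad → d = 6371·c ≈ 13982.80 km.

13983 km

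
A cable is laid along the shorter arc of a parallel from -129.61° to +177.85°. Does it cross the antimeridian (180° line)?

Naïve |177.85 − -129.61| = 307.46° > 180°, so the shorter arc goes the other way round — across 180°.
Signed shortest Δλ = ((177.85 − -129.61 + 180) mod 360) − 180 = -52.54°.
Going west by 52.54° from -129.61° passes through 180° before reaching +177.85°.

Yes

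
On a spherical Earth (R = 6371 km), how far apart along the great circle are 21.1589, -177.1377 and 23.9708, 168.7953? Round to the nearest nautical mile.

Δλ = 168.7953 − -177.1377 = 345.9330°; wrapped into (−180°, 180°]: -14.0670°.
Δφ = 23.9708 − 21.1589 = 2.8119°.
a = sin²(Δφ/2) + cos φ₁ · cos φ₂ · sin²(Δλ/2) = 0.013379.
c = 2·atan2(√a, √(1−a)) = 0.23185 rad → d = 6371·c ≈ 1477.15 km ≈ 797.60 nmi.

798 nmi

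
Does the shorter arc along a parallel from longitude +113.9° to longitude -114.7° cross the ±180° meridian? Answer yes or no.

Yes

Naïve |-114.7 − 113.9| = 228.6° > 180°, so the shorter arc goes the other way round — across 180°.
Signed shortest Δλ = ((-114.7 − 113.9 + 180) mod 360) − 180 = 131.4°.
Going east by 131.4° from +113.9° passes through 180° before reaching -114.7°.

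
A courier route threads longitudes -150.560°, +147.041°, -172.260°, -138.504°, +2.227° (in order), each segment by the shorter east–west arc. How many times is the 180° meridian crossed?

2

Leg 1: -150.560° → +147.041°, shortest Δλ = -62.399° (west) — crosses 180°.
Leg 2: +147.041° → -172.260°, shortest Δλ = 40.699° (east) — crosses 180°.
Leg 3: -172.260° → -138.504°, shortest Δλ = 33.756° (east) — does not cross 180°.
Leg 4: -138.504° → +2.227°, shortest Δλ = 140.731° (east) — does not cross 180°.
Total crossings: 2.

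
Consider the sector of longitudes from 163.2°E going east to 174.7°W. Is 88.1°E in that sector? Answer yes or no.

No

Band width going east from +163.2° to -174.7°: ((-174.7 − 163.2) mod 360) = 22.1°.
Offset of +88.1° east of the west edge: ((88.1 − 163.2) mod 360) = 284.9°.
284.9° > 22.1° ⇒ outside.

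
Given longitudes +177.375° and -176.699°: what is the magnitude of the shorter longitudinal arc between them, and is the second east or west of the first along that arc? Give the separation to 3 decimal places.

Raw difference: -176.699 − 177.375 = -354.074°.
Normalise into (−180°, 180°]: -354.074° + 360° = 5.926°.
Positive ⇒ the second point lies to the east; separation 5.926°.

5.926° east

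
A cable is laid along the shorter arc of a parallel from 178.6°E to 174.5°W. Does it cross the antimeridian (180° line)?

Yes

Naïve |-174.5 − 178.6| = 353.1° > 180°, so the shorter arc goes the other way round — across 180°.
Signed shortest Δλ = ((-174.5 − 178.6 + 180) mod 360) − 180 = 6.9°.
Going east by 6.9° from +178.6° passes through 180° before reaching -174.5°.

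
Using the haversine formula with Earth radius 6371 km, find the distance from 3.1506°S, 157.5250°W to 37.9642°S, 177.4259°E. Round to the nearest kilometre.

4634 km

Δλ = 177.4259 − -157.5250 = 334.9509°; wrapped into (−180°, 180°]: -25.0491°.
Δφ = -37.9642 − -3.1506 = -34.8136°.
a = sin²(Δφ/2) + cos φ₁ · cos φ₂ · sin²(Δλ/2) = 0.126513.
c = 2·atan2(√a, √(1−a)) = 0.72730 rad → d = 6371·c ≈ 4633.62 km.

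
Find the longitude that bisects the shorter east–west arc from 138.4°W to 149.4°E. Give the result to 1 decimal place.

174.5°W

Signed shortest Δλ from -138.4° to +149.4° is -72.2°.
Midpoint longitude = -138.4° + (-72.2°)/2 = -138.4° − 36.1° = -174.5°.
(The naïve average (-138.4 + +149.4)/2 = 5.5° is on the wrong side of the globe.)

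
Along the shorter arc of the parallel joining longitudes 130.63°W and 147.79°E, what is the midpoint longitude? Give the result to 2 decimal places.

Signed shortest Δλ from -130.63° to +147.79° is -81.58°.
Midpoint longitude = -130.63° + (-81.58°)/2 = -130.63° − 40.79° = -171.42°.
(The naïve average (-130.63 + +147.79)/2 = 8.58° is on the wrong side of the globe.)

171.42°W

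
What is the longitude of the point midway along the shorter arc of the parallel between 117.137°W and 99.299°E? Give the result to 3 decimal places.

171.081°E

Signed shortest Δλ from -117.137° to +99.299° is -143.564°.
Midpoint longitude = -117.137° + (-143.564°)/2 = -117.137° − 71.782° = -188.919°.
Normalise into (−180°, 180°]: +171.081°.
(The naïve average (-117.137 + +99.299)/2 = -8.919° is on the wrong side of the globe.)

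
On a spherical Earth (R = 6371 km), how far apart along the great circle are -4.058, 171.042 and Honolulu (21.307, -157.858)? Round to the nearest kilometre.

Δλ = -157.858 − 171.042 = -328.900°; wrapped into (−180°, 180°]: 31.100°.
Δφ = 21.307 − -4.058 = 25.365°.
a = sin²(Δφ/2) + cos φ₁ · cos φ₂ · sin²(Δλ/2) = 0.114988.
c = 2·atan2(√a, √(1−a)) = 0.69192 rad → d = 6371·c ≈ 4408.20 km.

4408 km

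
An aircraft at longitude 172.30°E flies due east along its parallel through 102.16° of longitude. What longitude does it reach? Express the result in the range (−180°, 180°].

85.54°W

Start at +172.30°; shift +102.16° → +274.46°.
+274.46° lies outside (−180°, 180°]; subtract 360° → -85.54°.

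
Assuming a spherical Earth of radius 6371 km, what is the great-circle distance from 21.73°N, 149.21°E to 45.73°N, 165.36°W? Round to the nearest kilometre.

Δλ = -165.36 − 149.21 = -314.57°; wrapped into (−180°, 180°]: 45.43°.
Δφ = 45.73 − 21.73 = 24.00°.
a = sin²(Δφ/2) + cos φ₁ · cos φ₂ · sin²(Δλ/2) = 0.139916.
c = 2·atan2(√a, √(1−a)) = 0.76675 rad → d = 6371·c ≈ 4884.97 km.

4885 km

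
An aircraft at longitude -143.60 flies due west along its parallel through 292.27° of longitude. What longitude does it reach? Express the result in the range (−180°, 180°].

Start at -143.60°; shift −292.27° → -435.87°.
-435.87° lies outside (−180°, 180°]; add 360° → -75.87°.

-75.87°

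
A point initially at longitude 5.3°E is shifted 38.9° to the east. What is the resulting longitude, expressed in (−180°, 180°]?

Start at +5.3°; shift +38.9° → +44.2°.
+44.2° already lies in (−180°, 180°].

44.2°E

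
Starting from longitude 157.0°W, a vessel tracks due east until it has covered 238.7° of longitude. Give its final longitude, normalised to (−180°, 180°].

81.7°E

Start at -157.0°; shift +238.7° → +81.7°.
+81.7° already lies in (−180°, 180°].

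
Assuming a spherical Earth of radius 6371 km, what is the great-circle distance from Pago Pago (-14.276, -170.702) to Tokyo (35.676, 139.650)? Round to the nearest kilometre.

Δλ = 139.650 − -170.702 = 310.352°; wrapped into (−180°, 180°]: -49.648°.
Δφ = 35.676 − -14.276 = 49.952°.
a = sin²(Δφ/2) + cos φ₁ · cos φ₂ · sin²(Δλ/2) = 0.317044.
c = 2·atan2(√a, √(1−a)) = 1.19618 rad → d = 6371·c ≈ 7620.89 km.

7621 km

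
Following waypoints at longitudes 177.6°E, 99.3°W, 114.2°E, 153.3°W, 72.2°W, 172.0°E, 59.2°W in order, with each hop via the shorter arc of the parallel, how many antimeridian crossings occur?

5

Leg 1: +177.6° → -99.3°, shortest Δλ = 83.1° (east) — crosses 180°.
Leg 2: -99.3° → +114.2°, shortest Δλ = -146.5° (west) — crosses 180°.
Leg 3: +114.2° → -153.3°, shortest Δλ = 92.5° (east) — crosses 180°.
Leg 4: -153.3° → -72.2°, shortest Δλ = 81.1° (east) — does not cross 180°.
Leg 5: -72.2° → +172.0°, shortest Δλ = -115.8° (west) — crosses 180°.
Leg 6: +172.0° → -59.2°, shortest Δλ = 128.8° (east) — crosses 180°.
Total crossings: 5.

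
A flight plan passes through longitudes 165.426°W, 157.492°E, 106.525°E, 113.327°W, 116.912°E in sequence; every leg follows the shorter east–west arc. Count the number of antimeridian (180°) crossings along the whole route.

Leg 1: -165.426° → +157.492°, shortest Δλ = -37.082° (west) — crosses 180°.
Leg 2: +157.492° → +106.525°, shortest Δλ = -50.967° (west) — does not cross 180°.
Leg 3: +106.525° → -113.327°, shortest Δλ = 140.148° (east) — crosses 180°.
Leg 4: -113.327° → +116.912°, shortest Δλ = -129.761° (west) — crosses 180°.
Total crossings: 3.

3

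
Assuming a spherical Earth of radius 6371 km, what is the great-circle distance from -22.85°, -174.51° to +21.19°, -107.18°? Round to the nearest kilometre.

8784 km

Δλ = -107.18 − -174.51 = 67.33°.
Δφ = 21.19 − -22.85 = 44.04°.
a = sin²(Δφ/2) + cos φ₁ · cos φ₂ · sin²(Δλ/2) = 0.404600.
c = 2·atan2(√a, √(1−a)) = 1.37882 rad → d = 6371·c ≈ 8784.46 km.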